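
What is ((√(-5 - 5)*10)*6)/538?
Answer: 30*I*√10/269 ≈ 0.35267*I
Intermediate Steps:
((√(-5 - 5)*10)*6)/538 = ((√(-10)*10)*6)*(1/538) = (((I*√10)*10)*6)*(1/538) = ((10*I*√10)*6)*(1/538) = (60*I*√10)*(1/538) = 30*I*√10/269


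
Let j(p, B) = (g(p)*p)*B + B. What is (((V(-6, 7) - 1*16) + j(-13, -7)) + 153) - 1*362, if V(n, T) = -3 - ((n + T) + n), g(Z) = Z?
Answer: -1413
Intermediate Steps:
V(n, T) = -3 - T - 2*n (V(n, T) = -3 - ((T + n) + n) = -3 - (T + 2*n) = -3 + (-T - 2*n) = -3 - T - 2*n)
j(p, B) = B + B*p² (j(p, B) = (p*p)*B + B = p²*B + B = B*p² + B = B + B*p²)
(((V(-6, 7) - 1*16) + j(-13, -7)) + 153) - 1*362 = ((((-3 - 1*7 - 2*(-6)) - 1*16) - 7*(1 + (-13)²)) + 153) - 1*362 = ((((-3 - 7 + 12) - 16) - 7*(1 + 169)) + 153) - 362 = (((2 - 16) - 7*170) + 153) - 362 = ((-14 - 1190) + 153) - 362 = (-1204 + 153) - 362 = -1051 - 362 = -1413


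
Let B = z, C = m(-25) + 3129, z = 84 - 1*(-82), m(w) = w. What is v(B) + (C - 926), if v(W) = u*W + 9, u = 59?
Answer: 11981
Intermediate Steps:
z = 166 (z = 84 + 82 = 166)
C = 3104 (C = -25 + 3129 = 3104)
B = 166
v(W) = 9 + 59*W (v(W) = 59*W + 9 = 9 + 59*W)
v(B) + (C - 926) = (9 + 59*166) + (3104 - 926) = (9 + 9794) + 2178 = 9803 + 2178 = 11981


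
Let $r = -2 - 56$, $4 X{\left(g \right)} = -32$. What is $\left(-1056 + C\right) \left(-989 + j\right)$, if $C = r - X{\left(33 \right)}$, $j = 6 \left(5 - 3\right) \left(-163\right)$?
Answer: $3257170$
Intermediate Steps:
$j = -1956$ ($j = 6 \cdot 2 \left(-163\right) = 12 \left(-163\right) = -1956$)
$X{\left(g \right)} = -8$ ($X{\left(g \right)} = \frac{1}{4} \left(-32\right) = -8$)
$r = -58$ ($r = -2 - 56 = -58$)
$C = -50$ ($C = -58 - -8 = -58 + 8 = -50$)
$\left(-1056 + C\right) \left(-989 + j\right) = \left(-1056 - 50\right) \left(-989 - 1956\right) = \left(-1106\right) \left(-2945\right) = 3257170$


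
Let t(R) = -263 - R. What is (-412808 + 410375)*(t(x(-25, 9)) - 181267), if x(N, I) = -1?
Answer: 441660057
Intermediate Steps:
(-412808 + 410375)*(t(x(-25, 9)) - 181267) = (-412808 + 410375)*((-263 - 1*(-1)) - 181267) = -2433*((-263 + 1) - 181267) = -2433*(-262 - 181267) = -2433*(-181529) = 441660057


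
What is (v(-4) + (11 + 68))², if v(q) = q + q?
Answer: 5041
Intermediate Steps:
v(q) = 2*q
(v(-4) + (11 + 68))² = (2*(-4) + (11 + 68))² = (-8 + 79)² = 71² = 5041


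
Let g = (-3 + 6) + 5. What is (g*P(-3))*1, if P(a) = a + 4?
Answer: 8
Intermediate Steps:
P(a) = 4 + a
g = 8 (g = 3 + 5 = 8)
(g*P(-3))*1 = (8*(4 - 3))*1 = (8*1)*1 = 8*1 = 8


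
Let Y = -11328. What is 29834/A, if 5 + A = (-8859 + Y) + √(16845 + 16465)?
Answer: -301204064/203841777 - 14917*√33310/203841777 ≈ -1.4910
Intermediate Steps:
A = -20192 + √33310 (A = -5 + ((-8859 - 11328) + √(16845 + 16465)) = -5 + (-20187 + √33310) = -20192 + √33310 ≈ -20010.)
29834/A = 29834/(-20192 + √33310)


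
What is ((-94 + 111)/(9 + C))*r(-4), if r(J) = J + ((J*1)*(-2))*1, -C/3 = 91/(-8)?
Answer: 544/345 ≈ 1.5768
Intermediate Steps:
C = 273/8 (C = -273/(-8) = -273*(-1)/8 = -3*(-91/8) = 273/8 ≈ 34.125)
r(J) = -J (r(J) = J + (J*(-2))*1 = J - 2*J*1 = J - 2*J = -J)
((-94 + 111)/(9 + C))*r(-4) = ((-94 + 111)/(9 + 273/8))*(-1*(-4)) = (17/(345/8))*4 = (17*(8/345))*4 = (136/345)*4 = 544/345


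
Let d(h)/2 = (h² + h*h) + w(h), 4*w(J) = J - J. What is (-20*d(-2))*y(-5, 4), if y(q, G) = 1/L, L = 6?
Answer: -160/3 ≈ -53.333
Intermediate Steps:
w(J) = 0 (w(J) = (J - J)/4 = (¼)*0 = 0)
y(q, G) = ⅙ (y(q, G) = 1/6 = ⅙)
d(h) = 4*h² (d(h) = 2*((h² + h*h) + 0) = 2*((h² + h²) + 0) = 2*(2*h² + 0) = 2*(2*h²) = 4*h²)
(-20*d(-2))*y(-5, 4) = -80*(-2)²*(⅙) = -80*4*(⅙) = -20*16*(⅙) = -320*⅙ = -160/3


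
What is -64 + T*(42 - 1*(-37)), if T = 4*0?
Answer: -64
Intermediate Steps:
T = 0
-64 + T*(42 - 1*(-37)) = -64 + 0*(42 - 1*(-37)) = -64 + 0*(42 + 37) = -64 + 0*79 = -64 + 0 = -64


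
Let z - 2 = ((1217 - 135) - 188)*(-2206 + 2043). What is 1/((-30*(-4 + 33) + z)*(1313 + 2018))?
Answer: -1/488291290 ≈ -2.0480e-9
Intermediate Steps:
z = -145720 (z = 2 + ((1217 - 135) - 188)*(-2206 + 2043) = 2 + (1082 - 188)*(-163) = 2 + 894*(-163) = 2 - 145722 = -145720)
1/((-30*(-4 + 33) + z)*(1313 + 2018)) = 1/((-30*(-4 + 33) - 145720)*(1313 + 2018)) = 1/((-30*29 - 145720)*3331) = 1/((-870 - 145720)*3331) = 1/(-146590*3331) = 1/(-488291290) = -1/488291290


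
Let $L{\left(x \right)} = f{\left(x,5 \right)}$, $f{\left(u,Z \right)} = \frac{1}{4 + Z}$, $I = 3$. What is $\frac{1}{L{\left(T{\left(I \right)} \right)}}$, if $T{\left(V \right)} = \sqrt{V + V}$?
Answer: $9$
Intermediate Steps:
$T{\left(V \right)} = \sqrt{2} \sqrt{V}$ ($T{\left(V \right)} = \sqrt{2 V} = \sqrt{2} \sqrt{V}$)
$L{\left(x \right)} = \frac{1}{9}$ ($L{\left(x \right)} = \frac{1}{4 + 5} = \frac{1}{9}$)
$\frac{1}{L{\left(T{\left(I \right)} \right)}} = \frac{1}{\frac{1}{9}} = 9$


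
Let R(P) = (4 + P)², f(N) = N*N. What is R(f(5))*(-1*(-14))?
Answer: 11774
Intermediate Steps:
f(N) = N²
R(f(5))*(-1*(-14)) = (4 + 5²)²*(-1*(-14)) = (4 + 25)²*14 = 29²*14 = 841*14 = 11774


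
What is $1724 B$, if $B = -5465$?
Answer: $-9421660$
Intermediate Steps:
$1724 B = 1724 \left(-5465\right) = -9421660$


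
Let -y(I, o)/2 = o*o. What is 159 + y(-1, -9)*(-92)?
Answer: 15063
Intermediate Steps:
y(I, o) = -2*o² (y(I, o) = -2*o*o = -2*o²)
159 + y(-1, -9)*(-92) = 159 - 2*(-9)²*(-92) = 159 - 2*81*(-92) = 159 - 162*(-92) = 159 + 14904 = 15063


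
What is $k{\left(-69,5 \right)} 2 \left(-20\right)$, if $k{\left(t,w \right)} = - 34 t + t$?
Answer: $-91080$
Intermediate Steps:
$k{\left(t,w \right)} = - 33 t$
$k{\left(-69,5 \right)} 2 \left(-20\right) = \left(-33\right) \left(-69\right) 2 \left(-20\right) = 2277 \left(-40\right) = -91080$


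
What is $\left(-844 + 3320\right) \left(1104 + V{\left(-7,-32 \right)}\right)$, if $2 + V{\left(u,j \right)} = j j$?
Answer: $5263976$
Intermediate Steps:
$V{\left(u,j \right)} = -2 + j^{2}$ ($V{\left(u,j \right)} = -2 + j j = -2 + j^{2}$)
$\left(-844 + 3320\right) \left(1104 + V{\left(-7,-32 \right)}\right) = \left(-844 + 3320\right) \left(1104 - \left(2 - \left(-32\right)^{2}\right)\right) = 2476 \left(1104 + \left(-2 + 1024\right)\right) = 2476 \left(1104 + 1022\right) = 2476 \cdot 2126 = 5263976$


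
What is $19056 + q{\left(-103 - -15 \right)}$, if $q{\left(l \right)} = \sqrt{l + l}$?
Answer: $19056 + 4 i \sqrt{11} \approx 19056.0 + 13.266 i$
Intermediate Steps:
$q{\left(l \right)} = \sqrt{2} \sqrt{l}$ ($q{\left(l \right)} = \sqrt{2 l} = \sqrt{2} \sqrt{l}$)
$19056 + q{\left(-103 - -15 \right)} = 19056 + \sqrt{2} \sqrt{-103 - -15} = 19056 + \sqrt{2} \sqrt{-103 + 15} = 19056 + \sqrt{2} \sqrt{-88} = 19056 + \sqrt{2} \cdot 2 i \sqrt{22} = 19056 + 4 i \sqrt{11}$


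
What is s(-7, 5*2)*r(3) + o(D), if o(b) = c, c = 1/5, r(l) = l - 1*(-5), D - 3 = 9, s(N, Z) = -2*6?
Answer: -479/5 ≈ -95.800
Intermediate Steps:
s(N, Z) = -12
D = 12 (D = 3 + 9 = 12)
r(l) = 5 + l (r(l) = l + 5 = 5 + l)
c = ⅕ ≈ 0.20000
o(b) = ⅕
s(-7, 5*2)*r(3) + o(D) = -12*(5 + 3) + ⅕ = -12*8 + ⅕ = -96 + ⅕ = -479/5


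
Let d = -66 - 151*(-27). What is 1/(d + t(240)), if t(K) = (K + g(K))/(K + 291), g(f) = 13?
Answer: 531/2130094 ≈ 0.00024928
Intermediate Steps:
t(K) = (13 + K)/(291 + K) (t(K) = (K + 13)/(K + 291) = (13 + K)/(291 + K))
d = 4011 (d = -66 + 4077 = 4011)
1/(d + t(240)) = 1/(4011 + (13 + 240)/(291 + 240)) = 1/(4011 + 253/531) = 1/(2130094/531) = 531/2130094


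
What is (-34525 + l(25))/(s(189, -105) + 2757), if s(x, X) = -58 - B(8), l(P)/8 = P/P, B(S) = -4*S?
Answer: -34517/2731 ≈ -12.639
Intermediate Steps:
l(P) = 8 (l(P) = 8*(P/P) = 8*1 = 8)
s(x, X) = -26 (s(x, X) = -58 - (-4)*8 = -58 - 1*(-32) = -58 + 32 = -26)
(-34525 + l(25))/(s(189, -105) + 2757) = (-34525 + 8)/(-26 + 2757) = -34517/2731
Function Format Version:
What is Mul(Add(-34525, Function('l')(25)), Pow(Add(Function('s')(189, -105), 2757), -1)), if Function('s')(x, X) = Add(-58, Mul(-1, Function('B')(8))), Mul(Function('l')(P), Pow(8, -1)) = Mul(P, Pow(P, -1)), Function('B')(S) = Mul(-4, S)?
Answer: Rational(-34517, 2731) ≈ -12.639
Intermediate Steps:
Function('l')(P) = 8 (Function('l')(P) = Mul(8, Mul(P, Pow(P, -1))) = Mul(8, 1) = 8)
Function('s')(x, X) = -26 (Function('s')(x, X) = Add(-58, Mul(-1, Mul(-4, 8))) = Add(-58, Mul(-1, -32)) = Add(-58, 32) = -26)
Mul(Add(-34525, Function('l')(25)), Pow(Add(Function('s')(189, -105), 2757), -1)) = Mul(Add(-34525, 8), Pow(Add(-26, 2757), -1)) = Mul(-34517, Pow(2731, -1)) = Mul(-34517, Rational(1, 2731)) = Rational(-34517, 2731)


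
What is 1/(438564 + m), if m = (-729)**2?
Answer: 1/970005 ≈ 1.0309e-6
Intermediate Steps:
m = 531441
1/(438564 + m) = 1/(438564 + 531441) = 1/970005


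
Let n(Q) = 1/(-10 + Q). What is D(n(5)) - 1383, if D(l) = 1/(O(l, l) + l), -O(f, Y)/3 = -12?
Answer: -247552/179 ≈ -1383.0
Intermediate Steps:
O(f, Y) = 36 (O(f, Y) = -3*(-12) = 36)
D(l) = 1/(36 + l)
D(n(5)) - 1383 = 1/(36 + 1/(-10 + 5)) - 1383 = 1/(36 + 1/(-5)) - 1383 = 1/(36 - ⅕) - 1383 = 1/(179/5) - 1383 = 5/179 - 1383 = -247552/179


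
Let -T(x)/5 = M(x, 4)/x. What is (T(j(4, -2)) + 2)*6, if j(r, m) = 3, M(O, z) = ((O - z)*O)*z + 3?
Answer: 102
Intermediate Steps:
M(O, z) = 3 + O*z*(O - z) (M(O, z) = (O*(O - z))*z + 3 = O*z*(O - z) + 3 = 3 + O*z*(O - z))
T(x) = -5*(3 - 16*x + 4*x²)/x (T(x) = -5*(3 + 4*x² - 1*x*4²)/x = -5*(3 + 4*x² - 1*x*16)/x = -5*(3 + 4*x² - 16*x)/x = -5*(3 - 16*x + 4*x²)/x)
(T(j(4, -2)) + 2)*6 = ((80 - 20*3 - 15/3) + 2)*6 = ((80 - 60 - 15*⅓) + 2)*6 = ((80 - 60 - 5) + 2)*6 = (15 + 2)*6 = 17*6 = 102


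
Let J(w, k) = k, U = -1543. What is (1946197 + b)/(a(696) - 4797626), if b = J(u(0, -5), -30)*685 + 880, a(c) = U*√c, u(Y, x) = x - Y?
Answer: -4621378012451/11507779082486 + 2972631161*√174/11507779082486 ≈ -0.39818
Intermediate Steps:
a(c) = -1543*√c
b = -19670 (b = -30*685 + 880 = -20550 + 880 = -19670)
(1946197 + b)/(a(696) - 4797626) = (1946197 - 19670)/(-3086*√174 - 4797626) = 1926527/(-3086*√174 - 4797626) = 1926527/(-4797626 - 3086*√174)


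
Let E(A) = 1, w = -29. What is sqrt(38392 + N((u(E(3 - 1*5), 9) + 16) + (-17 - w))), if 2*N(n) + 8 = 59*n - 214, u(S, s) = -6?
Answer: sqrt(38930) ≈ 197.31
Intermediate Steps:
N(n) = -111 + 59*n/2 (N(n) = -4 + (59*n - 214)/2 = -4 + (-214 + 59*n)/2 = -4 + (-107 + 59*n/2) = -111 + 59*n/2)
sqrt(38392 + N((u(E(3 - 1*5), 9) + 16) + (-17 - w))) = sqrt(38392 + (-111 + 59*((-6 + 16) + (-17 - 1*(-29)))/2)) = sqrt(38392 + (-111 + 59*(10 + (-17 + 29))/2)) = sqrt(38392 + (-111 + 59*(10 + 12)/2)) = sqrt(38392 + (-111 + (59/2)*22)) = sqrt(38392 + (-111 + 649)) = sqrt(38392 + 538) = sqrt(38930)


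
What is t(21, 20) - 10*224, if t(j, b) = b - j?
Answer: -2241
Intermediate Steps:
t(21, 20) - 10*224 = (20 - 1*21) - 10*224 = (20 - 21) - 2240 = -1 - 2240 = -2241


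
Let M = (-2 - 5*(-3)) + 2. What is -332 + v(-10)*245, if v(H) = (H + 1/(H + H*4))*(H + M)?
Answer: -25213/2 ≈ -12607.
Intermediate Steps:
M = 15 (M = (-2 + 15) + 2 = 13 + 2 = 15)
v(H) = (15 + H)*(H + 1/(5*H)) (v(H) = (H + 1/(H + H*4))*(H + 15) = (H + 1/(H + 4*H))*(15 + H) = (H + 1/(5*H))*(15 + H) = (15 + H)*(H + 1/(5*H)))
-332 + v(-10)*245 = -332 + (⅕ + (-10)² + 3/(-10) + 15*(-10))*245 = -332 + (⅕ + 100 + 3*(-⅒) - 150)*245 = -332 + (⅕ + 100 - 3/10 - 150)*245 = -332 - 501/10*245 = -332 - 24549/2 = -25213/2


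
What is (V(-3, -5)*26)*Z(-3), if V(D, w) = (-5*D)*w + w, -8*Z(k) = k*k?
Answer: 2340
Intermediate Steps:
Z(k) = -k**2/8 (Z(k) = -k*k/8 = -k**2/8)
V(D, w) = w - 5*D*w (V(D, w) = -5*D*w + w = w - 5*D*w)
(V(-3, -5)*26)*Z(-3) = (-5*(1 - 5*(-3))*26)*(-1/8*(-3)**2) = (-5*(1 + 15)*26)*(-1/8*9) = (-5*16*26)*(-9/8) = -80*26*(-9/8) = -2080*(-9/8) = 2340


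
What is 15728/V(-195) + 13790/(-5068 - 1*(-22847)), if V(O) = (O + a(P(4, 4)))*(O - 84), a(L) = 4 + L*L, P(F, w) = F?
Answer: 952924862/868059675 ≈ 1.0978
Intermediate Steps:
a(L) = 4 + L²
V(O) = (-84 + O)*(20 + O) (V(O) = (O + (4 + 4²))*(O - 84) = (O + (4 + 16))*(-84 + O) = (O + 20)*(-84 + O) = (20 + O)*(-84 + O) = (-84 + O)*(20 + O))
15728/V(-195) + 13790/(-5068 - 1*(-22847)) = 15728/(-1680 + (-195)² - 64*(-195)) + 13790/(-5068 - 1*(-22847)) = 15728/(-1680 + 38025 + 12480) + 13790/(-5068 + 22847) = 15728/48825 + 13790/17779 = 952924862/868059675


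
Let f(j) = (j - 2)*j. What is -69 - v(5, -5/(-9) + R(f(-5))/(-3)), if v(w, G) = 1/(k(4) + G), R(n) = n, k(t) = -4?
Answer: -9375/136 ≈ -68.934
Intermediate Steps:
f(j) = j*(-2 + j) (f(j) = (-2 + j)*j = j*(-2 + j))
v(w, G) = 1/(-4 + G)
-69 - v(5, -5/(-9) + R(f(-5))/(-3)) = -69 - 1/(-4 + (-5/(-9) - 5*(-2 - 5)/(-3))) = -69 - 1/(-4 + (-5*(-⅑) - 5*(-7)*(-⅓))) = -69 - 1/(-4 + (5/9 + 35*(-⅓))) = -69 - 1/(-4 + (5/9 - 35/3)) = -69 - 1/(-4 - 100/9) = -69 - 1/(-136/9) = -69 - 1*(-9/136) = -69 + 9/136 = -9375/136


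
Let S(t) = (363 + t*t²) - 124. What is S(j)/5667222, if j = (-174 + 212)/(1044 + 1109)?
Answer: 795076185925/18853025727585698 ≈ 4.2172e-5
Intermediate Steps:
j = 38/2153 ≈ 0.017650
S(t) = 239 + t³ (S(t) = (363 + t³) - 124 = 239 + t³)
S(j)/5667222 = (239 + (38/2153)³)/5667222 = (239 + 54872/9980035577)*(1/5667222) = (2385228557775/9980035577)*(1/5667222) = 795076185925/18853025727585698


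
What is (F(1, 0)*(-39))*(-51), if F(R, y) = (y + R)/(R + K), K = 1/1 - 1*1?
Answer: 1989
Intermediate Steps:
K = 0 (K = 1 - 1 = 0)
F(R, y) = (R + y)/R (F(R, y) = (y + R)/(R + 0) = (R + y)/R)
(F(1, 0)*(-39))*(-51) = (((1 + 0)/1)*(-39))*(-51) = ((1*1)*(-39))*(-51) = (1*(-39))*(-51) = -39*(-51) = 1989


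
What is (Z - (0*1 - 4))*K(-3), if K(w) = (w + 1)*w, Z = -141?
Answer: -822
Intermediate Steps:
K(w) = w*(1 + w) (K(w) = (1 + w)*w = w*(1 + w))
(Z - (0*1 - 4))*K(-3) = (-141 - (0*1 - 4))*(-3*(1 - 3)) = (-141 - (0 - 4))*(-3*(-2)) = (-141 - 1*(-4))*6 = (-141 + 4)*6 = -137*6 = -822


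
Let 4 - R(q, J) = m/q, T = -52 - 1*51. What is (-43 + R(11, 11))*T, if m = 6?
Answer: 44805/11 ≈ 4073.2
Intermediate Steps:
T = -103 (T = -52 - 51 = -103)
R(q, J) = 4 - 6/q
(-43 + R(11, 11))*T = (-43 + (4 - 6/11))*(-103) = (-43 + 38/11)*(-103) = -435/11*(-103) = 44805/11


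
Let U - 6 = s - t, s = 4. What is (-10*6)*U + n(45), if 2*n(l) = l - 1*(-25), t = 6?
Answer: -205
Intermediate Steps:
U = 4 (U = 6 + (4 - 1*6) = 6 + (4 - 6) = 6 - 2 = 4)
n(l) = 25/2 + l/2 (n(l) = (l - 1*(-25))/2 = (l + 25)/2 = (25 + l)/2 = 25/2 + l/2)
(-10*6)*U + n(45) = -10*6*4 + (25/2 + (1/2)*45) = -60*4 + (25/2 + 45/2) = -240 + 35 = -205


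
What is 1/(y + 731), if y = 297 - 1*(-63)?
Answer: 1/1091 ≈ 0.00091659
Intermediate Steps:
y = 360 (y = 297 + 63 = 360)
1/(y + 731) = 1/(360 + 731) = 1/1091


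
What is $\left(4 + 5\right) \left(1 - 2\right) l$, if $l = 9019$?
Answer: $-81171$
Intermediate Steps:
$\left(4 + 5\right) \left(1 - 2\right) l = \left(4 + 5\right) \left(1 - 2\right) 9019 = 9 \left(-1\right) 9019 = \left(-9\right) 9019 = -81171$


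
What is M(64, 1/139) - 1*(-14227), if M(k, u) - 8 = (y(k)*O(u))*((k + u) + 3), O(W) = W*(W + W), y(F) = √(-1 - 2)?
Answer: 14235 + 18628*I*√3/2685619 ≈ 14235.0 + 0.012014*I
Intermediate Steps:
y(F) = I*√3 (y(F) = √(-3) = I*√3)
O(W) = 2*W² (O(W) = W*(2*W) = 2*W²)
M(k, u) = 8 + 2*I*√3*u²*(3 + k + u) (M(k, u) = 8 + ((I*√3)*(2*u²))*((k + u) + 3) = 8 + (2*I*√3*u²)*(3 + k + u) = 8 + 2*I*√3*u²*(3 + k + u))
M(64, 1/139) - 1*(-14227) = (8 + 2*I*√3*(1/139)³ + 6*I*√3*(1/139)² + 2*I*64*√3*(1/139)²) - 1*(-14227) = (8 + 2*I*√3*(1/139)³ + 6*I*√3*(1/139)² + 2*I*64*√3*(1/139)²) + 14227 = (8 + 2*I*√3*(1/2685619) + 6*I*√3*(1/19321) + 2*I*64*√3*(1/19321)) + 14227 = (8 + 2*I*√3/2685619 + 6*I*√3/19321 + 128*I*√3/19321) + 14227 = (8 + 18628*I*√3/2685619) + 14227 = 14235 + 18628*I*√3/2685619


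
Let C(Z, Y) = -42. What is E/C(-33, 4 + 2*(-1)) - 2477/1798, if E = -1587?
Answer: 229116/6293 ≈ 36.408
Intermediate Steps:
E/C(-33, 4 + 2*(-1)) - 2477/1798 = -1587/(-42) - 2477/1798 = -1587*(-1/42) - 2477*1/1798 = 529/14 - 2477/1798 = 229116/6293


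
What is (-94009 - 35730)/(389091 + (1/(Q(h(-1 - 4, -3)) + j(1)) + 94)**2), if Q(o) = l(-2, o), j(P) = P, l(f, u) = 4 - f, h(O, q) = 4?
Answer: -6357211/19499740 ≈ -0.32601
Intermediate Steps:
Q(o) = 6 (Q(o) = 4 - 1*(-2) = 4 + 2 = 6)
(-94009 - 35730)/(389091 + (1/(Q(h(-1 - 4, -3)) + j(1)) + 94)**2) = (-94009 - 35730)/(389091 + (1/(6 + 1) + 94)**2) = -129739/(389091 + (1/7 + 94)**2) = -129739/(389091 + (659/7)**2) = -129739/(389091 + 434281/49) = -129739/19499740/49 = -129739*49/19499740 = -6357211/19499740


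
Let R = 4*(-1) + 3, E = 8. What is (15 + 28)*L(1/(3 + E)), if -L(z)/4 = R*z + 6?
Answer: -11180/11 ≈ -1016.4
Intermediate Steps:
R = -1 (R = -4 + 3 = -1)
L(z) = -24 + 4*z (L(z) = -4*(-z + 6) = -4*(6 - z) = -24 + 4*z)
(15 + 28)*L(1/(3 + E)) = (15 + 28)*(-24 + 4/(3 + 8)) = 43*(-24 + 4/11) = 43*(-260/11) = -11180/11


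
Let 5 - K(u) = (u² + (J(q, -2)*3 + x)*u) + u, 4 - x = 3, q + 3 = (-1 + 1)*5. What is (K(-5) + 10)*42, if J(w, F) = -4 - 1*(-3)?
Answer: -630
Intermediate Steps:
q = -3 (q = -3 + (-1 + 1)*5 = -3 + 0*5 = -3 + 0 = -3)
x = 1 (x = 4 - 1*3 = 4 - 3 = 1)
J(w, F) = -1 (J(w, F) = -4 + 3 = -1)
K(u) = 5 + u - u² (K(u) = 5 - ((u² + (-1*3 + 1)*u) + u) = 5 - ((u² + (-3 + 1)*u) + u) = 5 - ((u² - 2*u) + u) = 5 - (u² - u) = 5 + (u - u²) = 5 + u - u²)
(K(-5) + 10)*42 = ((5 - 5 - 1*(-5)²) + 10)*42 = ((5 - 5 - 1*25) + 10)*42 = ((5 - 5 - 25) + 10)*42 = (-25 + 10)*42 = -15*42 = -630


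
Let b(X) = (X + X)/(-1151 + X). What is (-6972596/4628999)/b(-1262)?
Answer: -4206218537/2920898369 ≈ -1.4400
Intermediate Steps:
b(X) = 2*X/(-1151 + X) (b(X) = (2*X)/(-1151 + X) = 2*X/(-1151 + X))
(-6972596/4628999)/b(-1262) = (-6972596/4628999)/((2*(-1262)/(-1151 - 1262))) = (-6972596*1/4628999)/((2*(-1262)/(-2413))) = -6972596/(4628999*(2*(-1262)*(-1/2413))) = -6972596/(4628999*2524/2413) = -6972596/4628999*2413/2524 = -4206218537/2920898369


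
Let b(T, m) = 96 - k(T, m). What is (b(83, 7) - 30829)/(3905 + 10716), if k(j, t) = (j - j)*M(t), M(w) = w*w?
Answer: -30733/14621 ≈ -2.1020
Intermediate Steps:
M(w) = w**2
k(j, t) = 0 (k(j, t) = (j - j)*t**2 = 0*t**2 = 0)
b(T, m) = 96 (b(T, m) = 96 - 1*0 = 96 + 0 = 96)
(b(83, 7) - 30829)/(3905 + 10716) = (96 - 30829)/(3905 + 10716) = -30733/14621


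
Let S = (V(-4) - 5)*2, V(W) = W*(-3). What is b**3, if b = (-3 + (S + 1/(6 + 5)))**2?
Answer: 3297303959104/1771561 ≈ 1.8612e+6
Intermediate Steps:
V(W) = -3*W
S = 14 (S = (-3*(-4) - 5)*2 = (12 - 5)*2 = 7*2 = 14)
b = 14884/121 (b = (-3 + (14 + 1/(6 + 5)))**2 = (-3 + (14 + 1/11))**2 = (-3 + 155/11)**2 = (122/11)**2 = 14884/121 ≈ 123.01)
b**3 = (14884/121)**3 = 3297303959104/1771561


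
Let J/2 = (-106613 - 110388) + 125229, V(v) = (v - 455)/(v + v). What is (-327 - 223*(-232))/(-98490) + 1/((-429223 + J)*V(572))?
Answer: -94508105149/181054265490 ≈ -0.52199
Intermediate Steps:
V(v) = (-455 + v)/(2*v) (V(v) = (-455 + v)/((2*v)) = (-455 + v)*(1/(2*v)) = (-455 + v)/(2*v))
J = -183544 (J = 2*((-106613 - 110388) + 125229) = 2*(-217001 + 125229) = 2*(-91772) = -183544)
(-327 - 223*(-232))/(-98490) + 1/((-429223 + J)*V(572)) = (-327 - 223*(-232))/(-98490) + 1/((-429223 - 183544)*(((½)*(-455 + 572)/572))) = (-327 + 51736)*(-1/98490) + 1/((-612767)*(((½)*(1/572)*117))) = 51409*(-1/98490) - 1/(612767*9/88) = -51409/98490 - 1/612767*88/9 = -51409/98490 - 88/5514903 = -94508105149/181054265490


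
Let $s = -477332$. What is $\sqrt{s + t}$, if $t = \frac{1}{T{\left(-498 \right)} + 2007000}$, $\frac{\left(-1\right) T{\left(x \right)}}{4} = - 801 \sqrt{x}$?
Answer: $\frac{\sqrt{\frac{-958005323999 - 1529371728 i \sqrt{498}}{55750 + 89 i \sqrt{498}}}}{6} \approx 1.4379 \cdot 10^{-11} - 690.89 i$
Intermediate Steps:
$T{\left(x \right)} = 3204 \sqrt{x}$ ($T{\left(x \right)} = - 4 \left(- 801 \sqrt{x}\right) = 3204 \sqrt{x}$)
$t = \frac{1}{2007000 + 3204 i \sqrt{498}}$ ($t = \frac{1}{3204 \sqrt{-498} + 2007000} = \frac{1}{3204 i \sqrt{498} + 2007000} = \frac{1}{2007000 + 3204 i \sqrt{498}} \approx 4.9762 \cdot 10^{-7} - 1.7728 \cdot 10^{-8} i$)
$\sqrt{s + t} = \sqrt{-477332 + \left(\frac{27875}{56016128844} - \frac{89 i \sqrt{498}}{112032257688}\right)} = \sqrt{- \frac{26738290813336333}{56016128844} - \frac{89 i \sqrt{498}}{112032257688}}$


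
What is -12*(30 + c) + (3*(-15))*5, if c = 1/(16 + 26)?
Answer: -4097/7 ≈ -585.29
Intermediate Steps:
c = 1/42 ≈ 0.023810
-12*(30 + c) + (3*(-15))*5 = -12*(30 + 1/42) + (3*(-15))*5 = -12*1261/42 - 45*5 = -2522/7 - 225 = -4097/7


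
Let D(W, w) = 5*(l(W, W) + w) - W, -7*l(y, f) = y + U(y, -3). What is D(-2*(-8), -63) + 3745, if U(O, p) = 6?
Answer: 23788/7 ≈ 3398.3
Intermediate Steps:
l(y, f) = -6/7 - y/7 (l(y, f) = -(y + 6)/7 = -(6 + y)/7 = -6/7 - y/7)
D(W, w) = -30/7 + 5*w - 12*W/7 (D(W, w) = 5*((-6/7 - W/7) + w) - W = 5*(-6/7 + w - W/7) - W = (-30/7 + 5*w - 5*W/7) - W = -30/7 + 5*w - 12*W/7)
D(-2*(-8), -63) + 3745 = (-30/7 + 5*(-63) - (-24)*(-8)/7) + 3745 = (-30/7 - 315 - 12/7*16) + 3745 = (-30/7 - 315 - 192/7) + 3745 = -2427/7 + 3745 = 23788/7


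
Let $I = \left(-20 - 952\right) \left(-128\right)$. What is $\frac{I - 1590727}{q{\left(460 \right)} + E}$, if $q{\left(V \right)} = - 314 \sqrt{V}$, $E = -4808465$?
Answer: $\frac{1410141024523}{4624258060413} - \frac{920843308 \sqrt{115}}{23121290302065} \approx 0.30452$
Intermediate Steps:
$I = 124416$ ($I = \left(-972\right) \left(-128\right) = 124416$)
$\frac{I - 1590727}{q{\left(460 \right)} + E} = \frac{124416 - 1590727}{- 314 \sqrt{460} - 4808465} = - \frac{1466311}{- 314 \cdot 2 \sqrt{115} - 4808465} = - \frac{1466311}{- 628 \sqrt{115} - 4808465} = - \frac{1466311}{-4808465 - 628 \sqrt{115}}$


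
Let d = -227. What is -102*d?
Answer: 23154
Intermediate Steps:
-102*d = -102*(-227) = 23154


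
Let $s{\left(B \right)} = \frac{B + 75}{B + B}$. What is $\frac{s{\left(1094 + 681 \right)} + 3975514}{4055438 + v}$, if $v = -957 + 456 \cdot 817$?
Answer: $\frac{282261531}{314319343} \approx 0.89801$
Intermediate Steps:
$v = 371595$ ($v = -957 + 372552 = 371595$)
$s{\left(B \right)} = \frac{75 + B}{2 B}$
$\frac{s{\left(1094 + 681 \right)} + 3975514}{4055438 + v} = \frac{\frac{75 + \left(1094 + 681\right)}{2 \left(1094 + 681\right)} + 3975514}{4055438 + 371595} = \frac{\frac{75 + 1775}{2 \cdot 1775} + 3975514}{4427033} = \left(\frac{1}{2} \cdot \frac{1}{1775} \cdot 1850 + 3975514\right) \frac{1}{4427033} = \left(\frac{37}{71} + 3975514\right) \frac{1}{4427033} = \frac{282261531}{71} \cdot \frac{1}{4427033} = \frac{282261531}{314319343}$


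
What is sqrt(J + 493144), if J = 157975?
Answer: sqrt(651119) ≈ 806.92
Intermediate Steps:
sqrt(J + 493144) = sqrt(157975 + 493144) = sqrt(651119)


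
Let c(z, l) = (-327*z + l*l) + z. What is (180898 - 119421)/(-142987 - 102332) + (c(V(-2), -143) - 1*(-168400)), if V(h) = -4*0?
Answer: 46328186354/245319 ≈ 1.8885e+5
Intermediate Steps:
V(h) = 0
c(z, l) = l**2 - 326*z (c(z, l) = (-327*z + l**2) + z = (l**2 - 327*z) + z = l**2 - 326*z)
(180898 - 119421)/(-142987 - 102332) + (c(V(-2), -143) - 1*(-168400)) = (180898 - 119421)/(-142987 - 102332) + (((-143)**2 - 326*0) - 1*(-168400)) = 61477/(-245319) + ((20449 + 0) + 168400) = 61477*(-1/245319) + (20449 + 168400) = -61477/245319 + 188849 = 46328186354/245319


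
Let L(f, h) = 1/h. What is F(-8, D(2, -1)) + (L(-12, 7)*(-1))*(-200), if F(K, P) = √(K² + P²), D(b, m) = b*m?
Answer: 200/7 + 2*√17 ≈ 36.818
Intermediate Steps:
F(-8, D(2, -1)) + (L(-12, 7)*(-1))*(-200) = √((-8)² + (2*(-1))²) + (-1/7)*(-200) = √(64 + (-2)²) + ((⅐)*(-1))*(-200) = √(64 + 4) - ⅐*(-200) = √68 + 200/7 = 2*√17 + 200/7 = 200/7 + 2*√17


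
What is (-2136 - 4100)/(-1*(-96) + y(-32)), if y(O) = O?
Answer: -1559/16 ≈ -97.438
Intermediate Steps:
(-2136 - 4100)/(-1*(-96) + y(-32)) = (-2136 - 4100)/(-1*(-96) - 32) = -6236/(96 - 32) = -6236/64 = -6236*1/64 = -1559/16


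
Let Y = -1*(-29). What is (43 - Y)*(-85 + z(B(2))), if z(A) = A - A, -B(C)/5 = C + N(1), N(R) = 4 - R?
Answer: -1190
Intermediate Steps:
Y = 29
B(C) = -15 - 5*C (B(C) = -5*(C + (4 - 1*1)) = -5*(C + (4 - 1)) = -5*(C + 3) = -5*(3 + C) = -15 - 5*C)
z(A) = 0
(43 - Y)*(-85 + z(B(2))) = (43 - 1*29)*(-85 + 0) = (43 - 29)*(-85) = 14*(-85) = -1190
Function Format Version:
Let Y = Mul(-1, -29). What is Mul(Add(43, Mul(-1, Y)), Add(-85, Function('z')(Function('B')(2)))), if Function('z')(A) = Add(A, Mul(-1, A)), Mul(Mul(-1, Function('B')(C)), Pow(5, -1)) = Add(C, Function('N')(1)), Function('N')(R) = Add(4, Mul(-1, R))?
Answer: -1190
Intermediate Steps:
Y = 29
Function('B')(C) = Add(-15, Mul(-5, C)) (Function('B')(C) = Mul(-5, Add(C, Add(4, Mul(-1, 1)))) = Mul(-5, Add(C, Add(4, -1))) = Mul(-5, Add(C, 3)) = Mul(-5, Add(3, C)) = Add(-15, Mul(-5, C)))
Function('z')(A) = 0
Mul(Add(43, Mul(-1, Y)), Add(-85, Function('z')(Function('B')(2)))) = Mul(Add(43, Mul(-1, 29)), Add(-85, 0)) = Mul(Add(43, -29), -85) = Mul(14, -85) = -1190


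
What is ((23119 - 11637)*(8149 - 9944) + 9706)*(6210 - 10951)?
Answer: 97666894644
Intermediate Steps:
((23119 - 11637)*(8149 - 9944) + 9706)*(6210 - 10951) = (11482*(-1795) + 9706)*(-4741) = (-20610190 + 9706)*(-4741) = -20600484*(-4741) = 97666894644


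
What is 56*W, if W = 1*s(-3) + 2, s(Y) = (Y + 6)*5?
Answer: 952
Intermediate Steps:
s(Y) = 30 + 5*Y (s(Y) = (6 + Y)*5 = 30 + 5*Y)
W = 17 (W = 1*(30 + 5*(-3)) + 2 = 1*(30 - 15) + 2 = 1*15 + 2 = 15 + 2 = 17)
56*W = 56*17 = 952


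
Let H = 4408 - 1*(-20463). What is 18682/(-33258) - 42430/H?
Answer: -937888481/413579859 ≈ -2.2677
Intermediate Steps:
H = 24871 (H = 4408 + 20463 = 24871)
18682/(-33258) - 42430/H = 18682/(-33258) - 42430/24871 = 18682*(-1/33258) - 42430*1/24871 = -9341/16629 - 42430/24871 = -937888481/413579859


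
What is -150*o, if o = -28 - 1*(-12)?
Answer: 2400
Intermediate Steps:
o = -16 (o = -28 + 12 = -16)
-150*o = -150*(-16) = 2400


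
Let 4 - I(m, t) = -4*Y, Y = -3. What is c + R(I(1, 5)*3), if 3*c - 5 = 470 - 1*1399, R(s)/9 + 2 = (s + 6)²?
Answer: 2590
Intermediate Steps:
I(m, t) = -8 (I(m, t) = 4 - (-4)*(-3) = 4 - 1*12 = 4 - 12 = -8)
R(s) = -18 + 9*(6 + s)² (R(s) = -18 + 9*(s + 6)² = -18 + 9*(6 + s)²)
c = -308 (c = 5/3 + (470 - 1*1399)/3 = 5/3 + (470 - 1399)/3 = 5/3 + (⅓)*(-929) = 5/3 - 929/3 = -308)
c + R(I(1, 5)*3) = -308 + (-18 + 9*(6 - 8*3)²) = -308 + (-18 + 9*(6 - 24)²) = -308 + (-18 + 9*(-18)²) = -308 + (-18 + 9*324) = -308 + (-18 + 2916) = -308 + 2898 = 2590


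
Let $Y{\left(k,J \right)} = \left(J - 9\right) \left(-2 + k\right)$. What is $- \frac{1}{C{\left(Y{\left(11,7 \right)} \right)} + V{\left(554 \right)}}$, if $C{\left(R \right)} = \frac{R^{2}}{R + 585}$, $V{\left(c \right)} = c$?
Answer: $- \frac{7}{3882} \approx -0.0018032$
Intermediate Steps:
$Y{\left(k,J \right)} = \left(-9 + J\right) \left(-2 + k\right)$
$C{\left(R \right)} = \frac{R^{2}}{585 + R}$
$- \frac{1}{C{\left(Y{\left(11,7 \right)} \right)} + V{\left(554 \right)}} = - \frac{1}{\frac{\left(18 - 99 - 14 + 7 \cdot 11\right)^{2}}{585 + \left(18 - 99 - 14 + 7 \cdot 11\right)} + 554} = - \frac{1}{\frac{\left(18 - 99 - 14 + 77\right)^{2}}{585 + \left(18 - 99 - 14 + 77\right)} + 554} = - \frac{1}{\frac{\left(-18\right)^{2}}{585 - 18} + 554} = - \frac{1}{\frac{324}{567} + 554} = - \frac{1}{324 \cdot \frac{1}{567} + 554} = - \frac{1}{\frac{4}{7} + 554} = - \frac{1}{\frac{3882}{7}} = \left(-1\right) \frac{7}{3882} = - \frac{7}{3882}$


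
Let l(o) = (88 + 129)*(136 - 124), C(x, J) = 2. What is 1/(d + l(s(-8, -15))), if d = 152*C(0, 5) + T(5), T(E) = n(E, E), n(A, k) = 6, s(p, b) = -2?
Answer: 1/2914 ≈ 0.00034317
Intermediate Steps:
l(o) = 2604 (l(o) = 217*12 = 2604)
T(E) = 6
d = 310 (d = 152*2 + 6 = 304 + 6 = 310)
1/(d + l(s(-8, -15))) = 1/(310 + 2604) = 1/2914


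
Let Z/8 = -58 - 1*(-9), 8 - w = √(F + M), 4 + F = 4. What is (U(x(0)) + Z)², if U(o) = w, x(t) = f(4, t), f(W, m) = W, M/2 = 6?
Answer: 147468 + 1536*√3 ≈ 1.5013e+5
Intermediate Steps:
M = 12 (M = 2*6 = 12)
x(t) = 4
F = 0 (F = -4 + 4 = 0)
w = 8 - 2*√3 (w = 8 - √(0 + 12) = 8 - √12 = 8 - 2*√3 ≈ 4.5359)
U(o) = 8 - 2*√3
Z = -392 (Z = 8*(-58 - 1*(-9)) = 8*(-58 + 9) = 8*(-49) = -392)
(U(x(0)) + Z)² = ((8 - 2*√3) - 392)² = (-384 - 2*√3)²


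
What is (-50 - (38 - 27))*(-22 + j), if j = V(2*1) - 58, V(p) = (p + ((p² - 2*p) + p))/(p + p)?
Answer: 4819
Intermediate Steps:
V(p) = p/2 (V(p) = (p + (p² - p))/((2*p)) = p²*(1/(2*p)) = p/2)
j = -57 (j = (2*1)/2 - 58 = (½)*2 - 58 = 1 - 58 = -57)
(-50 - (38 - 27))*(-22 + j) = (-50 - (38 - 27))*(-22 - 57) = (-50 - 1*11)*(-79) = (-50 - 11)*(-79) = -61*(-79) = 4819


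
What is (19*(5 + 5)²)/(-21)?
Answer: -1900/21 ≈ -90.476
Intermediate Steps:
(19*(5 + 5)²)/(-21) = (19*10²)*(-1/21) = (19*100)*(-1/21) = 1900*(-1/21) = -1900/21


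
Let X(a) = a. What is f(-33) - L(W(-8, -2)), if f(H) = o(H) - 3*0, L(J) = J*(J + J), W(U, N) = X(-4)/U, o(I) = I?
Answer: -67/2 ≈ -33.500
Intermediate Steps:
W(U, N) = -4/U
L(J) = 2*J**2 (L(J) = J*(2*J) = 2*J**2)
f(H) = H (f(H) = H - 3*0 = H + 0 = H)
f(-33) - L(W(-8, -2)) = -33 - 2*(-4/(-8))**2 = -33 - 2*(-4*(-1/8))**2 = -33 - 2*(1/2)**2 = -33 - 2/4 = -33 - 1*1/2 = -33 - 1/2 = -67/2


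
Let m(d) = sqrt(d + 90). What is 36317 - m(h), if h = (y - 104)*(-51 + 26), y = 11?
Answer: 36317 - sqrt(2415) ≈ 36268.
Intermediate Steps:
h = 2325 (h = (11 - 104)*(-51 + 26) = -93*(-25) = 2325)
m(d) = sqrt(90 + d)
36317 - m(h) = 36317 - sqrt(90 + 2325) = 36317 - sqrt(2415)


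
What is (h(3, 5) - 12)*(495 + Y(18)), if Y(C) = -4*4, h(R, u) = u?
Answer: -3353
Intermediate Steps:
Y(C) = -16
(h(3, 5) - 12)*(495 + Y(18)) = (5 - 12)*(495 - 16) = -7*479 = -3353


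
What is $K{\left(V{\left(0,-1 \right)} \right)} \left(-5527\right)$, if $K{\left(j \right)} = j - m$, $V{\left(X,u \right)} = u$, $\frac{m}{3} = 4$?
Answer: $71851$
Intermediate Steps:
$m = 12$ ($m = 3 \cdot 4 = 12$)
$K{\left(j \right)} = -12 + j$ ($K{\left(j \right)} = j - 12 = -12 + j$)
$K{\left(V{\left(0,-1 \right)} \right)} \left(-5527\right) = \left(-12 - 1\right) \left(-5527\right) = \left(-13\right) \left(-5527\right) = 71851$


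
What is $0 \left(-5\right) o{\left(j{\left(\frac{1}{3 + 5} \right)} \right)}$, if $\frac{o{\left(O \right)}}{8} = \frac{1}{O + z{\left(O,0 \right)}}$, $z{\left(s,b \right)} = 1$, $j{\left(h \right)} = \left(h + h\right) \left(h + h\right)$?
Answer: $0$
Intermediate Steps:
$j{\left(h \right)} = 4 h^{2}$ ($j{\left(h \right)} = 2 h 2 h = 4 h^{2}$)
$o{\left(O \right)} = \frac{8}{1 + O}$ ($o{\left(O \right)} = \frac{8}{O + 1} = \frac{8}{1 + O}$)
$0 \left(-5\right) o{\left(j{\left(\frac{1}{3 + 5} \right)} \right)} = 0 \left(-5\right) \frac{8}{1 + 4 \left(\frac{1}{3 + 5}\right)^{2}} = 0 \frac{8}{1 + 4 \left(\frac{1}{8}\right)^{2}} = 0 \frac{8}{1 + \frac{4}{64}} = 0 \frac{8}{1 + 4 \cdot \frac{1}{64}} = 0 \frac{8}{1 + \frac{1}{16}} = 0 \frac{8}{\frac{17}{16}} = 0 \cdot 8 \cdot \frac{16}{17} = 0 \cdot \frac{128}{17} = 0$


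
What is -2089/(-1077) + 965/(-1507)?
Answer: 2108818/1623039 ≈ 1.2993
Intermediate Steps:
-2089/(-1077) + 965/(-1507) = -2089*(-1/1077) + 965*(-1/1507) = 2089/1077 - 965/1507 = 2108818/1623039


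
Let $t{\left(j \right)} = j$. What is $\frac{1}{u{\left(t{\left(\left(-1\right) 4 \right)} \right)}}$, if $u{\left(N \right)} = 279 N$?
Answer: $- \frac{1}{1116} \approx -0.00089606$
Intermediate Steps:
$\frac{1}{u{\left(t{\left(\left(-1\right) 4 \right)} \right)}} = \frac{1}{279 \left(\left(-1\right) 4\right)} = \frac{1}{279 \left(-4\right)} = \frac{1}{-1116} = - \frac{1}{1116}$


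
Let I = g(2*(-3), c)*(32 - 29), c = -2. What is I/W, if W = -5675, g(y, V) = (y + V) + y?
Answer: 42/5675 ≈ 0.0074009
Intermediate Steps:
g(y, V) = V + 2*y (g(y, V) = (V + y) + y = V + 2*y)
I = -42 (I = (-2 + 2*(2*(-3)))*(32 - 29) = (-2 + 2*(-6))*3 = (-2 - 12)*3 = -14*3 = -42)
I/W = -42/(-5675) = -42*(-1/5675) = 42/5675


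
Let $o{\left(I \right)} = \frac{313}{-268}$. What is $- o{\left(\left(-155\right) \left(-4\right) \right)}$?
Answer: $\frac{313}{268} \approx 1.1679$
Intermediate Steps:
$o{\left(I \right)} = - \frac{313}{268}$ ($o{\left(I \right)} = 313 \left(- \frac{1}{268}\right) = - \frac{313}{268}$)
$- o{\left(\left(-155\right) \left(-4\right) \right)} = \left(-1\right) \left(- \frac{313}{268}\right) = \frac{313}{268}$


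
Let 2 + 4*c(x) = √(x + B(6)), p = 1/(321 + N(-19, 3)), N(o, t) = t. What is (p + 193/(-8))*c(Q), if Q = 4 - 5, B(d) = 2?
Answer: 15631/2592 ≈ 6.0305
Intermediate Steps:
Q = -1
p = 1/324 (p = 1/(321 + 3) = 1/324 ≈ 0.0030864)
c(x) = -½ + √(2 + x)/4 (c(x) = -½ + √(x + 2)/4 = -½ + √(2 + x)/4)
(p + 193/(-8))*c(Q) = (1/324 + 193/(-8))*(-½ + √(2 - 1)/4) = (1/324 + 193*(-⅛))*(-½ + √1/4) = (1/324 - 193/8)*(-½ + (¼)*1) = -15631*(-½ + ¼)/648 = -15631/648*(-¼) = 15631/2592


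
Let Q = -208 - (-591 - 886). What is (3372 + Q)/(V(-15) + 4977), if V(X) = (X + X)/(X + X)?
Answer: 4641/4978 ≈ 0.93230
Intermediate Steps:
V(X) = 1 (V(X) = (2*X)/((2*X)) = (2*X)*(1/(2*X)) = 1)
Q = 1269 (Q = -208 - 1*(-1477) = -208 + 1477 = 1269)
(3372 + Q)/(V(-15) + 4977) = (3372 + 1269)/(1 + 4977) = 4641/4978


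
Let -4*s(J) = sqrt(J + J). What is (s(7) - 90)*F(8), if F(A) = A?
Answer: -720 - 2*sqrt(14) ≈ -727.48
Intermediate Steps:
s(J) = -sqrt(2)*sqrt(J)/4 (s(J) = -sqrt(J + J)/4 = -sqrt(2)*sqrt(J)/4)
(s(7) - 90)*F(8) = (-sqrt(2)*sqrt(7)/4 - 90)*8 = (-sqrt(14)/4 - 90)*8 = (-90 - sqrt(14)/4)*8 = -720 - 2*sqrt(14)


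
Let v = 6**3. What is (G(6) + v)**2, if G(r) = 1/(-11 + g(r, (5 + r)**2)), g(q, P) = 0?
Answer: 5640625/121 ≈ 46617.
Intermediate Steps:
G(r) = -1/11 (G(r) = 1/(-11 + 0) = 1/(-11) = -1/11)
v = 216
(G(6) + v)**2 = (-1/11 + 216)**2 = (2375/11)**2 = 5640625/121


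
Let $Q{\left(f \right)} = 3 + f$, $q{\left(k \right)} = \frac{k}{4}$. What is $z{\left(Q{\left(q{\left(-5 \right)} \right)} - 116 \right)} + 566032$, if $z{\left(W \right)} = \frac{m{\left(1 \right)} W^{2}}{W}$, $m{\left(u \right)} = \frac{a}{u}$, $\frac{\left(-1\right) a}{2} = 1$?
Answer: $\frac{1132521}{2} \approx 5.6626 \cdot 10^{5}$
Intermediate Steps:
$a = -2$ ($a = \left(-2\right) 1 = -2$)
$q{\left(k \right)} = \frac{k}{4}$ ($q{\left(k \right)} = k \frac{1}{4} = \frac{k}{4}$)
$m{\left(u \right)} = - \frac{2}{u}$
$z{\left(W \right)} = - 2 W$ ($z{\left(W \right)} = \frac{- \frac{2}{1} W^{2}}{W} = \frac{\left(-2\right) 1 W^{2}}{W} = \frac{\left(-2\right) W^{2}}{W} = - 2 W$)
$z{\left(Q{\left(q{\left(-5 \right)} \right)} - 116 \right)} + 566032 = - 2 \left(\left(3 + \frac{1}{4} \left(-5\right)\right) - 116\right) + 566032 = - 2 \left(\left(3 - \frac{5}{4}\right) - 116\right) + 566032 = - 2 \left(\frac{7}{4} - 116\right) + 566032 = \left(-2\right) \left(- \frac{457}{4}\right) + 566032 = \frac{457}{2} + 566032 = \frac{1132521}{2}$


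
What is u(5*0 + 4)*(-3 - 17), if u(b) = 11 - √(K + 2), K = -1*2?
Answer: -220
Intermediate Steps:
K = -2
u(b) = 11 (u(b) = 11 - √(-2 + 2) = 11 - √0 = 11 - 1*0 = 11 + 0 = 11)
u(5*0 + 4)*(-3 - 17) = 11*(-3 - 17) = 11*(-20) = -220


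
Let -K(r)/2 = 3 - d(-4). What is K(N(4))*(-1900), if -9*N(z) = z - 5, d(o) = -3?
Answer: 22800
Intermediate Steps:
N(z) = 5/9 - z/9 (N(z) = -(z - 5)/9 = -(-5 + z)/9 = 5/9 - z/9)
K(r) = -12 (K(r) = -2*(3 - 1*(-3)) = -2*(3 + 3) = -2*6 = -12)
K(N(4))*(-1900) = -12*(-1900) = 22800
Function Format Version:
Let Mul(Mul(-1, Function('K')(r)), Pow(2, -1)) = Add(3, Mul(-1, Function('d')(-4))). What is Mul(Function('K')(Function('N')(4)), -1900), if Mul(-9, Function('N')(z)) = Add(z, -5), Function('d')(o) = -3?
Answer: 22800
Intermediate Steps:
Function('N')(z) = Add(Rational(5, 9), Mul(Rational(-1, 9), z)) (Function('N')(z) = Mul(Rational(-1, 9), Add(z, -5)) = Mul(Rational(-1, 9), Add(-5, z)) = Add(Rational(5, 9), Mul(Rational(-1, 9), z)))
Function('K')(r) = -12 (Function('K')(r) = Mul(-2, Add(3, Mul(-1, -3))) = Mul(-2, Add(3, 3)) = Mul(-2, 6) = -12)
Mul(Function('K')(Function('N')(4)), -1900) = Mul(-12, -1900) = 22800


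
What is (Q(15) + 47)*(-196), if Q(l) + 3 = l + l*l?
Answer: -55664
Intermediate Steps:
Q(l) = -3 + l + l² (Q(l) = -3 + (l + l*l) = -3 + (l + l²) = -3 + l + l²)
(Q(15) + 47)*(-196) = ((-3 + 15 + 15²) + 47)*(-196) = ((-3 + 15 + 225) + 47)*(-196) = (237 + 47)*(-196) = 284*(-196) = -55664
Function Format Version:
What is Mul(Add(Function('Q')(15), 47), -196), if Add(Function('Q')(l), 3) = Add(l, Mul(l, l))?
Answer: -55664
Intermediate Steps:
Function('Q')(l) = Add(-3, l, Pow(l, 2)) (Function('Q')(l) = Add(-3, Add(l, Mul(l, l))) = Add(-3, Add(l, Pow(l, 2))) = Add(-3, l, Pow(l, 2)))
Mul(Add(Function('Q')(15), 47), -196) = Mul(Add(Add(-3, 15, Pow(15, 2)), 47), -196) = Mul(Add(Add(-3, 15, 225), 47), -196) = Mul(Add(237, 47), -196) = Mul(284, -196) = -55664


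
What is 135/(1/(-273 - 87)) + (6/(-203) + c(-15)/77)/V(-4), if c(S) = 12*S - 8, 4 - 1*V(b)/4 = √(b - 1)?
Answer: -2279005318/46893 - 2759*I*√5/93786 ≈ -48600.0 - 0.065781*I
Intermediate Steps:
V(b) = 16 - 4*√(-1 + b) (V(b) = 16 - 4*√(b - 1) = 16 - 4*√(-1 + b))
c(S) = -8 + 12*S
135/(1/(-273 - 87)) + (6/(-203) + c(-15)/77)/V(-4) = 135/(1/(-273 - 87)) + (6/(-203) + (-8 + 12*(-15))/77)/(16 - 4*√(-1 - 4)) = 135/(1/(-360)) + (6*(-1/203) + (-8 - 180)*(1/77))/(16 - 4*I*√5) = 135/(-1/360) + (-6/203 - 188*1/77)/(16 - 4*I*√5) = 135*(-360) + (-6/203 - 188/77)/(16 - 4*I*√5) = -48600 - 5518/(2233*(16 - 4*I*√5))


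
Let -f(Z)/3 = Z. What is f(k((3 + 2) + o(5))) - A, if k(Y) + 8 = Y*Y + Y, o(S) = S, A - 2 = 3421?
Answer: -3729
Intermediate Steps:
A = 3423 (A = 2 + 3421 = 3423)
k(Y) = -8 + Y + Y**2 (k(Y) = -8 + (Y*Y + Y) = -8 + (Y**2 + Y) = -8 + (Y + Y**2) = -8 + Y + Y**2)
f(Z) = -3*Z
f(k((3 + 2) + o(5))) - A = -3*(-8 + ((3 + 2) + 5) + ((3 + 2) + 5)**2) - 1*3423 = -3*(-8 + (5 + 5) + (5 + 5)**2) - 3423 = -3*(-8 + 10 + 10**2) - 3423 = -3*(-8 + 10 + 100) - 3423 = -3*102 - 3423 = -306 - 3423 = -3729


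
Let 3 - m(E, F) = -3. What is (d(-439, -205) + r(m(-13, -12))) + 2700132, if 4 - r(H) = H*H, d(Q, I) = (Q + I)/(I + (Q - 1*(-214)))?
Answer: 580521822/215 ≈ 2.7001e+6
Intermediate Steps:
d(Q, I) = (I + Q)/(214 + I + Q) (d(Q, I) = (I + Q)/(I + (Q + 214)) = (I + Q)/(I + (214 + Q)) = (I + Q)/(214 + I + Q))
m(E, F) = 6 (m(E, F) = 3 - 1*(-3) = 3 + 3 = 6)
r(H) = 4 - H² (r(H) = 4 - H*H = 4 - H²)
(d(-439, -205) + r(m(-13, -12))) + 2700132 = ((-205 - 439)/(214 - 205 - 439) + (4 - 1*6²)) + 2700132 = (-644/(-430) + (4 - 1*36)) + 2700132 = (-1/430*(-644) + (4 - 36)) + 2700132 = (322/215 - 32) + 2700132 = -6558/215 + 2700132 = 580521822/215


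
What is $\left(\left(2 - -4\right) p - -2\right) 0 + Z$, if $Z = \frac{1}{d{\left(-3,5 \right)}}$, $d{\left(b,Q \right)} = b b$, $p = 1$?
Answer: $\frac{1}{9} \approx 0.11111$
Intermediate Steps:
$d{\left(b,Q \right)} = b^{2}$
$Z = \frac{1}{9}$ ($Z = \frac{1}{\left(-3\right)^{2}} = \frac{1}{9} \approx 0.11111$)
$\left(\left(2 - -4\right) p - -2\right) 0 + Z = \left(\left(2 - -4\right) 1 - -2\right) 0 + \frac{1}{9} = \left(\left(2 + 4\right) 1 + 2\right) 0 + \frac{1}{9} = \left(6 \cdot 1 + 2\right) 0 + \frac{1}{9} = \left(6 + 2\right) 0 + \frac{1}{9} = 8 \cdot 0 + \frac{1}{9} = 0 + \frac{1}{9} = \frac{1}{9}$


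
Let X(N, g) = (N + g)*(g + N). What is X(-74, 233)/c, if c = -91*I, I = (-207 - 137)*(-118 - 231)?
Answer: -25281/10925096 ≈ -0.0023140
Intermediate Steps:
X(N, g) = (N + g)² (X(N, g) = (N + g)*(N + g) = (N + g)²)
I = 120056 (I = -344*(-349) = 120056)
c = -10925096 (c = -91*120056 = -10925096)
X(-74, 233)/c = (-74 + 233)²/(-10925096) = 159²*(-1/10925096) = 25281*(-1/10925096) = -25281/10925096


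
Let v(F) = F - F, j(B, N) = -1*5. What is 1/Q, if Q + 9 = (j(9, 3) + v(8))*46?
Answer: -1/239 ≈ -0.0041841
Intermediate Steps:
j(B, N) = -5
v(F) = 0
Q = -239 (Q = -9 + (-5 + 0)*46 = -9 - 5*46 = -9 - 230 = -239)
1/Q = 1/(-239) = -1/239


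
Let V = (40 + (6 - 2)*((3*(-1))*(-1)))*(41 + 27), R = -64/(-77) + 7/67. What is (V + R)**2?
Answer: 332954870196601/26615281 ≈ 1.2510e+7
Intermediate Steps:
R = 4827/5159 (R = -64*(-1/77) + 7*(1/67) = 64/77 + 7/67 = 4827/5159 ≈ 0.93565)
V = 3536 (V = (40 + 4*(-3*(-1)))*68 = (40 + 4*3)*68 = (40 + 12)*68 = 52*68 = 3536)
(V + R)**2 = (3536 + 4827/5159)**2 = (18247051/5159)**2 = 332954870196601/26615281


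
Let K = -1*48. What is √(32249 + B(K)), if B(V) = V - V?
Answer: √32249 ≈ 179.58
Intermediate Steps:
K = -48
B(V) = 0
√(32249 + B(K)) = √(32249 + 0) = √32249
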